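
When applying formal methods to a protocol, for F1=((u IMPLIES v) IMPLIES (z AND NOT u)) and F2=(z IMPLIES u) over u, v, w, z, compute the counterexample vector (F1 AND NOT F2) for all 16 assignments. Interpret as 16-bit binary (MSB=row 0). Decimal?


F1 = ((u IMPLIES v) IMPLIES (z AND NOT u))
F2 = (z IMPLIES u)
Counterexample to F1=>F2 is where F1=1 and F2=0.
Evaluate each row (bits = u,v,w,z, MSB first):
  row 0 [0000]: F1=0 F2=1 -> F1&~F2 -> 0
  row 1 [0001]: F1=1 F2=0 -> F1&~F2 -> 1
  row 2 [0010]: F1=0 F2=1 -> F1&~F2 -> 0
  row 3 [0011]: F1=1 F2=0 -> F1&~F2 -> 1
  row 4 [0100]: F1=0 F2=1 -> F1&~F2 -> 0
  row 5 [0101]: F1=1 F2=0 -> F1&~F2 -> 1
  row 6 [0110]: F1=0 F2=1 -> F1&~F2 -> 0
  row 7 [0111]: F1=1 F2=0 -> F1&~F2 -> 1
  row 8 [1000]: F1=1 F2=1 -> F1&~F2 -> 0
  row 9 [1001]: F1=1 F2=1 -> F1&~F2 -> 0
  row 10 [1010]: F1=1 F2=1 -> F1&~F2 -> 0
  row 11 [1011]: F1=1 F2=1 -> F1&~F2 -> 0
  row 12 [1100]: F1=0 F2=1 -> F1&~F2 -> 0
  row 13 [1101]: F1=0 F2=1 -> F1&~F2 -> 0
  row 14 [1110]: F1=0 F2=1 -> F1&~F2 -> 0
  row 15 [1111]: F1=0 F2=1 -> F1&~F2 -> 0
Full result column, 4 rows per line (u,v fixed per line; w,z runs 00..11 left to right):
  rows 0-3 [u,v=00]: 0101  = hex 5
  rows 4-7 [u,v=01]: 0101  = hex 5
  rows 8-11 [u,v=10]: 0000  = hex 0
  rows 12-15 [u,v=11]: 0000  = hex 0
Counterexample vector (row 0 .. row 15) = 0101010100000000
Output column grouped in 4s = 0101 0101 0000 0000 = 0x5500
Convert to decimal digit by digit (value = value*16 + digit):
  5 -> 5
  5*16 + 5 = 85
  85*16 + 0 = 1360
  1360*16 + 0 = 21760
Decimal = 21760

21760


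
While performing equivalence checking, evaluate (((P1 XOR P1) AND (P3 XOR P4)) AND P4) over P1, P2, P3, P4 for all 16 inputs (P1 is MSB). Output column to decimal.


Formula: (((P1 XOR P1) AND (P3 XOR P4)) AND P4) over P1, P2, P3, P4 (16 rows)
Evaluate each row (bits = P1,P2,P3,P4, MSB first):
  row 0 [0000]: (((0 XOR 0) AND (0 XOR 0)) AND 0) -> 0
  row 1 [0001]: (((0 XOR 0) AND (0 XOR 1)) AND 1) -> 0
  row 2 [0010]: (((0 XOR 0) AND (1 XOR 0)) AND 0) -> 0
  row 3 [0011]: (((0 XOR 0) AND (1 XOR 1)) AND 1) -> 0
  row 4 [0100]: (((0 XOR 0) AND (0 XOR 0)) AND 0) -> 0
  row 5 [0101]: (((0 XOR 0) AND (0 XOR 1)) AND 1) -> 0
  row 6 [0110]: (((0 XOR 0) AND (1 XOR 0)) AND 0) -> 0
  row 7 [0111]: (((0 XOR 0) AND (1 XOR 1)) AND 1) -> 0
  row 8 [1000]: (((1 XOR 1) AND (0 XOR 0)) AND 0) -> 0
  row 9 [1001]: (((1 XOR 1) AND (0 XOR 1)) AND 1) -> 0
  row 10 [1010]: (((1 XOR 1) AND (1 XOR 0)) AND 0) -> 0
  row 11 [1011]: (((1 XOR 1) AND (1 XOR 1)) AND 1) -> 0
  row 12 [1100]: (((1 XOR 1) AND (0 XOR 0)) AND 0) -> 0
  row 13 [1101]: (((1 XOR 1) AND (0 XOR 1)) AND 1) -> 0
  row 14 [1110]: (((1 XOR 1) AND (1 XOR 0)) AND 0) -> 0
  row 15 [1111]: (((1 XOR 1) AND (1 XOR 1)) AND 1) -> 0
Full result column, 4 rows per line (P1,P2 fixed per line; P3,P4 runs 00..11 left to right):
  rows 0-3 [P1,P2=00]: 0000  = hex 0
  rows 4-7 [P1,P2=01]: 0000  = hex 0
  rows 8-11 [P1,P2=10]: 0000  = hex 0
  rows 12-15 [P1,P2=11]: 0000  = hex 0
Output column (row 0 .. row 15) = 0000000000000000
Output column grouped in 4s = 0000 0000 0000 0000 = 0x0000
Convert to decimal digit by digit (value = value*16 + digit):
  0 -> 0
  0*16 + 0 = 0
  0*16 + 0 = 0
  0*16 + 0 = 0
Decimal = 0

0


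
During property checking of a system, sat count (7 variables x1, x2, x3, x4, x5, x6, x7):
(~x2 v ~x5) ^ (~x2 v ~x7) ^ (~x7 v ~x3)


CNF with 3 clauses over 7 vars (128 assignments).
An assignment satisfies CNF iff every clause has >=1 true literal.
Check each row (bits = x1,x2,x3,x4,x5,x6,x7; clause T/F shown):
  row 0 [0000000]: clauses=TTT -> 1
  row 1 [0000001]: clauses=TTT -> 1
  row 2 [0000010]: clauses=TTT -> 1
  row 3 [0000011]: clauses=TTT -> 1
  row 4 [0000100]: clauses=TTT -> 1
  (every remaining row is evaluated the same way; all 128 results are listed next)
Full result column, 8 rows per line (x1,x2,x3,x4 fixed per line; x5,x6,x7 runs 000..111 left to right):
  rows 0-7 [x1,x2,x3,x4=0000]: 11111111  (ones: 8)
  rows 8-15 [x1,x2,x3,x4=0001]: 11111111  (ones: 8)
  rows 16-23 [x1,x2,x3,x4=0010]: 10101010  (ones: 4)
  rows 24-31 [x1,x2,x3,x4=0011]: 10101010  (ones: 4)
  rows 32-39 [x1,x2,x3,x4=0100]: 10100000  (ones: 2)
  rows 40-47 [x1,x2,x3,x4=0101]: 10100000  (ones: 2)
  rows 48-55 [x1,x2,x3,x4=0110]: 10100000  (ones: 2)
  rows 56-63 [x1,x2,x3,x4=0111]: 10100000  (ones: 2)
  rows 64-71 [x1,x2,x3,x4=1000]: 11111111  (ones: 8)
  rows 72-79 [x1,x2,x3,x4=1001]: 11111111  (ones: 8)
  rows 80-87 [x1,x2,x3,x4=1010]: 10101010  (ones: 4)
  rows 88-95 [x1,x2,x3,x4=1011]: 10101010  (ones: 4)
  rows 96-103 [x1,x2,x3,x4=1100]: 10100000  (ones: 2)
  rows 104-111 [x1,x2,x3,x4=1101]: 10100000  (ones: 2)
  rows 112-119 [x1,x2,x3,x4=1110]: 10100000  (ones: 2)
  rows 120-127 [x1,x2,x3,x4=1111]: 10100000  (ones: 2)
Satisfying assignments = 8+8+4+4+2+2+2+2+8+8+4+4+2+2+2+2 = 64

64


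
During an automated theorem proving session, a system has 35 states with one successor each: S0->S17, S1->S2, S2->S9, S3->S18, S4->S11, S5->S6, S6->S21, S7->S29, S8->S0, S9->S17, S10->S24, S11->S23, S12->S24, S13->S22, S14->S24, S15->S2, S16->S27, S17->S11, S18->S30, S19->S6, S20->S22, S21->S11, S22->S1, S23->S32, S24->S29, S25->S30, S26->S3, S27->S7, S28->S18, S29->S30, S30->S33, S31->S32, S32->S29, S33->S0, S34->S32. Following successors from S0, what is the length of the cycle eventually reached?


Trace from S0 until a state repeats:
  S0 -> S17 -> S11 -> S23 -> S32 -> S29 -> S30 -> S33 -> S0
S0 first seen at step 0, revisited at step 8.
Cycle length = 8 - 0 = 8

8


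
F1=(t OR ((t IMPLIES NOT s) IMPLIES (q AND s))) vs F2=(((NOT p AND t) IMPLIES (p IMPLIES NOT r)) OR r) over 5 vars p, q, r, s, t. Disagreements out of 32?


F1 = (t OR ((t IMPLIES NOT s) IMPLIES (q AND s)))
F2 = (((NOT p AND t) IMPLIES (p IMPLIES NOT r)) OR r)
Evaluate both on each of 32 rows (bits = p,q,r,s,t):
  row 0 [00000]: F1=0 F2=1 (differ) -> 1
  row 1 [00001]: F1=1 F2=1 -> 0
  row 2 [00010]: F1=0 F2=1 (differ) -> 1
  row 3 [00011]: F1=1 F2=1 -> 0
  row 4 [00100]: F1=0 F2=1 (differ) -> 1
  row 5 [00101]: F1=1 F2=1 -> 0
  row 6 [00110]: F1=0 F2=1 (differ) -> 1
  row 7 [00111]: F1=1 F2=1 -> 0
  row 8 [01000]: F1=0 F2=1 (differ) -> 1
  row 9 [01001]: F1=1 F2=1 -> 0
  row 10 [01010]: F1=1 F2=1 -> 0
  row 11 [01011]: F1=1 F2=1 -> 0
  row 12 [01100]: F1=0 F2=1 (differ) -> 1
  row 13 [01101]: F1=1 F2=1 -> 0
  row 14 [01110]: F1=1 F2=1 -> 0
  row 15 [01111]: F1=1 F2=1 -> 0
  row 16 [10000]: F1=0 F2=1 (differ) -> 1
  row 17 [10001]: F1=1 F2=1 -> 0
  row 18 [10010]: F1=0 F2=1 (differ) -> 1
  row 19 [10011]: F1=1 F2=1 -> 0
  row 20 [10100]: F1=0 F2=1 (differ) -> 1
  row 21 [10101]: F1=1 F2=1 -> 0
  row 22 [10110]: F1=0 F2=1 (differ) -> 1
  row 23 [10111]: F1=1 F2=1 -> 0
  row 24 [11000]: F1=0 F2=1 (differ) -> 1
  row 25 [11001]: F1=1 F2=1 -> 0
  row 26 [11010]: F1=1 F2=1 -> 0
  row 27 [11011]: F1=1 F2=1 -> 0
  row 28 [11100]: F1=0 F2=1 (differ) -> 1
  row 29 [11101]: F1=1 F2=1 -> 0
  row 30 [11110]: F1=1 F2=1 -> 0
  row 31 [11111]: F1=1 F2=1 -> 0
Full result column, 8 rows per line (p,q fixed per line; r,s,t runs 000..111 left to right):
  rows 0-7 [p,q=00]: 10101010  (ones: 4)
  rows 8-15 [p,q=01]: 10001000  (ones: 2)
  rows 16-23 [p,q=10]: 10101010  (ones: 4)
  rows 24-31 [p,q=11]: 10001000  (ones: 2)
Disagreements = 4+2+4+2 = 12

12


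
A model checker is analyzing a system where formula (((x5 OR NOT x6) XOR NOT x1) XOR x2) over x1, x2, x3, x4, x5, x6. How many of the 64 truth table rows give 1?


Formula: (((x5 OR NOT x6) XOR NOT x1) XOR x2) over 6 vars (64 rows)
Evaluate each row (x1, x2, x3, x4, x5, x6 as bits, MSB first):
  row 0 [000000]: (((0 OR NOT 0) XOR NOT 0) XOR 0) -> 0
  row 1 [000001]: (((0 OR NOT 1) XOR NOT 0) XOR 0) -> 1
  row 2 [000010]: (((1 OR NOT 0) XOR NOT 0) XOR 0) -> 0
  row 3 [000011]: (((1 OR NOT 1) XOR NOT 0) XOR 0) -> 0
  row 4 [000100]: (((0 OR NOT 0) XOR NOT 0) XOR 0) -> 0
  (every remaining row is evaluated the same way; all 64 results are listed next)
Full result column, 8 rows per line (x1,x2,x3 fixed per line; x4,x5,x6 runs 000..111 left to right):
  rows 0-7 [x1,x2,x3=000]: 01000100  (ones: 2)
  rows 8-15 [x1,x2,x3=001]: 01000100  (ones: 2)
  rows 16-23 [x1,x2,x3=010]: 10111011  (ones: 6)
  rows 24-31 [x1,x2,x3=011]: 10111011  (ones: 6)
  rows 32-39 [x1,x2,x3=100]: 10111011  (ones: 6)
  rows 40-47 [x1,x2,x3=101]: 10111011  (ones: 6)
  rows 48-55 [x1,x2,x3=110]: 01000100  (ones: 2)
  rows 56-63 [x1,x2,x3=111]: 01000100  (ones: 2)
Count of 1-rows = 2+2+6+6+6+6+2+2 = 32

32


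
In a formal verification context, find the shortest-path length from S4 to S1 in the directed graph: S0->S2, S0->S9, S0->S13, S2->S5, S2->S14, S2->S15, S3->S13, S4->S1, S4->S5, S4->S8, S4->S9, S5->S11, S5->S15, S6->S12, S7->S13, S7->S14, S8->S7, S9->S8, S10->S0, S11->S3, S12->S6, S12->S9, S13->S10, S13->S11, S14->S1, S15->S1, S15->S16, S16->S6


BFS layer-by-layer from S4:
  dist 0: {S4}
  dist 1: {S1, S5, S8, S9}
  -> S1 reached at distance 1
Shortest path length = 1

1


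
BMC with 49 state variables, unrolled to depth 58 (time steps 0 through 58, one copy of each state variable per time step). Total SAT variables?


BMC unrolls to depth k, creating one copy of each state var for steps 0..k.
Step count = 58 + 1 = 59 (steps 0 through 58)
Vars per step = 49
Total = 49 * 59 = 2891

2891


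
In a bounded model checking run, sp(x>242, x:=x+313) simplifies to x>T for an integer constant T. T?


Formula: sp(P, x:=E) = exists old_x. (x = E[old_x/x]) AND P[old_x/x] (old_x is the value of x before the assignment; eliminate old_x by solving x = E[old_x/x] for old_x)
Step 1: Precondition P: x>242, i.e. old_x > 242
Step 2: Assignment gives x = old_x + 313, so old_x = x - 313
Step 3: Substitute into P: x - 313 > 242
Step 4: Simplify: x > 242+313 = 555

555


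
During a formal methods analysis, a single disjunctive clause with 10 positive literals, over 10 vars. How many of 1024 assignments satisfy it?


Step 1: Total=2^10=1024
Step 2: Unsat when all 10 false: 2^0=1
Step 3: Sat=1024-1=1023

1023


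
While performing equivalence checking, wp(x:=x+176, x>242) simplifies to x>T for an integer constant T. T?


Formula: wp(x:=E, P) = P[E/x] (substitute E for x in postcondition)
Step 1: Postcondition: x>242
Step 2: Substitute x+176 for x: x+176>242
Step 3: Solve for x: x > 242-176 = 66

66


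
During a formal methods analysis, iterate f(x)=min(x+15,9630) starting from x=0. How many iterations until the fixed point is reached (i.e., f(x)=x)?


Step 1: x=0, cap=9630, increment=15
Step 2: x grows by 15 each step until capped at 9630; fixed point is x=9630
Step 3: iterations = ceil(9630/15) = 642

642


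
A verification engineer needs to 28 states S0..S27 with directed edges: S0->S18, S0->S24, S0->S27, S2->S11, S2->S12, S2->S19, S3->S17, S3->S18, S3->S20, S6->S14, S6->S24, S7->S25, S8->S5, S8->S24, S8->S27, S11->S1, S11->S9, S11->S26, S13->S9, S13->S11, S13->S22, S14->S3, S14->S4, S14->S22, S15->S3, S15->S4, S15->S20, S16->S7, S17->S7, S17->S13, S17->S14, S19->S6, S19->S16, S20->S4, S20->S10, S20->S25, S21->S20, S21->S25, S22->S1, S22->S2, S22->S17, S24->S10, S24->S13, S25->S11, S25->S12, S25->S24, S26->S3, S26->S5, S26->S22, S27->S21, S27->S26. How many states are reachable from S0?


BFS from S0:
  layer 0: {S0}
  layer 1: {S18, S24, S27}
  layer 2: {S10, S13, S21, S26}
  layer 3: {S3, S5, S9, S11, S20, S22, S25}
  layer 4: {S1, S2, S4, S12, S17}
  layer 5: {S7, S14, S19}
  layer 6: {S6, S16}
Reachable set: {S0, S1, S2, S3, S4, S5, S6, S7, S9, S10, S11, S12, S13, S14, S16, S17, S18, S19, S20, S21, S22, S24, S25, S26, S27}
Count = 25

25


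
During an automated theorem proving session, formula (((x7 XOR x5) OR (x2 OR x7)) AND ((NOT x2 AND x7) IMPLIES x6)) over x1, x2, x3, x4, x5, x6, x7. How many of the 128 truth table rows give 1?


Formula: (((x7 XOR x5) OR (x2 OR x7)) AND ((NOT x2 AND x7) IMPLIES x6)) over 7 vars (128 rows)
Evaluate each row (x1, x2, x3, x4, x5, x6, x7 as bits, MSB first):
  row 0 [0000000]: (((0 XOR 0) OR (0 OR 0)) AND ((NOT 0 AND 0) IMPLIES 0)) -> 0
  row 1 [0000001]: (((1 XOR 0) OR (0 OR 1)) AND ((NOT 0 AND 1) IMPLIES 0)) -> 0
  row 2 [0000010]: (((0 XOR 0) OR (0 OR 0)) AND ((NOT 0 AND 0) IMPLIES 1)) -> 0
  row 3 [0000011]: (((1 XOR 0) OR (0 OR 1)) AND ((NOT 0 AND 1) IMPLIES 1)) -> 1
  row 4 [0000100]: (((0 XOR 1) OR (0 OR 0)) AND ((NOT 0 AND 0) IMPLIES 0)) -> 1
  (every remaining row is evaluated the same way; all 128 results are listed next)
Full result column, 8 rows per line (x1,x2,x3,x4 fixed per line; x5,x6,x7 runs 000..111 left to right):
  rows 0-7 [x1,x2,x3,x4=0000]: 00011011  (ones: 4)
  rows 8-15 [x1,x2,x3,x4=0001]: 00011011  (ones: 4)
  rows 16-23 [x1,x2,x3,x4=0010]: 00011011  (ones: 4)
  rows 24-31 [x1,x2,x3,x4=0011]: 00011011  (ones: 4)
  rows 32-39 [x1,x2,x3,x4=0100]: 11111111  (ones: 8)
  rows 40-47 [x1,x2,x3,x4=0101]: 11111111  (ones: 8)
  rows 48-55 [x1,x2,x3,x4=0110]: 11111111  (ones: 8)
  rows 56-63 [x1,x2,x3,x4=0111]: 11111111  (ones: 8)
  rows 64-71 [x1,x2,x3,x4=1000]: 00011011  (ones: 4)
  rows 72-79 [x1,x2,x3,x4=1001]: 00011011  (ones: 4)
  rows 80-87 [x1,x2,x3,x4=1010]: 00011011  (ones: 4)
  rows 88-95 [x1,x2,x3,x4=1011]: 00011011  (ones: 4)
  rows 96-103 [x1,x2,x3,x4=1100]: 11111111  (ones: 8)
  rows 104-111 [x1,x2,x3,x4=1101]: 11111111  (ones: 8)
  rows 112-119 [x1,x2,x3,x4=1110]: 11111111  (ones: 8)
  rows 120-127 [x1,x2,x3,x4=1111]: 11111111  (ones: 8)
Count of 1-rows = 4+4+4+4+8+8+8+8+4+4+4+4+8+8+8+8 = 96

96


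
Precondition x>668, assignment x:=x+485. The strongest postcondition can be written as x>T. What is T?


Formula: sp(P, x:=E) = exists old_x. (x = E[old_x/x]) AND P[old_x/x] (old_x is the value of x before the assignment; eliminate old_x by solving x = E[old_x/x] for old_x)
Step 1: Precondition P: x>668, i.e. old_x > 668
Step 2: Assignment gives x = old_x + 485, so old_x = x - 485
Step 3: Substitute into P: x - 485 > 668
Step 4: Simplify: x > 668+485 = 1153

1153


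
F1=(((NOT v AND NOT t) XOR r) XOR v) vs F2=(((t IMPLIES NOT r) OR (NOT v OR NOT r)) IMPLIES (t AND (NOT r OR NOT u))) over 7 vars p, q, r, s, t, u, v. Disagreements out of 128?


F1 = (((NOT v AND NOT t) XOR r) XOR v)
F2 = (((t IMPLIES NOT r) OR (NOT v OR NOT r)) IMPLIES (t AND (NOT r OR NOT u)))
Evaluate both on each of 128 rows (bits = p,q,r,s,t,u,v):
  row 0 [0000000]: F1=1 F2=0 (differ) -> 1
  row 1 [0000001]: F1=1 F2=0 (differ) -> 1
  row 2 [0000010]: F1=1 F2=0 (differ) -> 1
  row 3 [0000011]: F1=1 F2=0 (differ) -> 1
  row 4 [0000100]: F1=0 F2=1 (differ) -> 1
  (every remaining row is evaluated the same way; all 128 results are listed next)
Full result column, 8 rows per line (p,q,r,s fixed per line; t,u,v runs 000..111 left to right):
  rows 0-7 [p,q,r,s=0000]: 11111010  (ones: 6)
  rows 8-15 [p,q,r,s=0001]: 11111010  (ones: 6)
  rows 16-23 [p,q,r,s=0010]: 00000111  (ones: 3)
  rows 24-31 [p,q,r,s=0011]: 00000111  (ones: 3)
  rows 32-39 [p,q,r,s=0100]: 11111010  (ones: 6)
  rows 40-47 [p,q,r,s=0101]: 11111010  (ones: 6)
  rows 48-55 [p,q,r,s=0110]: 00000111  (ones: 3)
  rows 56-63 [p,q,r,s=0111]: 00000111  (ones: 3)
  rows 64-71 [p,q,r,s=1000]: 11111010  (ones: 6)
  rows 72-79 [p,q,r,s=1001]: 11111010  (ones: 6)
  rows 80-87 [p,q,r,s=1010]: 00000111  (ones: 3)
  rows 88-95 [p,q,r,s=1011]: 00000111  (ones: 3)
  rows 96-103 [p,q,r,s=1100]: 11111010  (ones: 6)
  rows 104-111 [p,q,r,s=1101]: 11111010  (ones: 6)
  rows 112-119 [p,q,r,s=1110]: 00000111  (ones: 3)
  rows 120-127 [p,q,r,s=1111]: 00000111  (ones: 3)
Disagreements = 6+6+3+3+6+6+3+3+6+6+3+3+6+6+3+3 = 72

72


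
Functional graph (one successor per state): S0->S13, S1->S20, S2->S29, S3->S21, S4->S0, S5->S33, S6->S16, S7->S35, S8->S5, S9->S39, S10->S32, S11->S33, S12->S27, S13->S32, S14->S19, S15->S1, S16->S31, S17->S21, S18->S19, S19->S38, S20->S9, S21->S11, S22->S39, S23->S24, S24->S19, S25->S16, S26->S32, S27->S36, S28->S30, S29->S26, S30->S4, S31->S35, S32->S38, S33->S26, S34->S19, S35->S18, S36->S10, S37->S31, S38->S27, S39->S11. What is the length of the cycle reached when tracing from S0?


Trace from S0 until a state repeats:
  S0 -> S13 -> S32 -> S38 -> S27 -> S36 -> S10 -> S32
S32 first seen at step 2, revisited at step 7.
Cycle length = 7 - 2 = 5

5


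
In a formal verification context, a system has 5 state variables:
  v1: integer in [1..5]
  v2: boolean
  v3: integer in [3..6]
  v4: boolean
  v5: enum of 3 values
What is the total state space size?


State space = product of domain sizes of all variables.
Domain sizes:
  v1 (integer in [1..5]): 5
  v2 (boolean): 2
  v3 (integer in [3..6]): 4
  v4 (boolean): 2
  v5 (enum of 3 values): 3
Product = 5 * 2 * 4 * 2 * 3 = 240

240


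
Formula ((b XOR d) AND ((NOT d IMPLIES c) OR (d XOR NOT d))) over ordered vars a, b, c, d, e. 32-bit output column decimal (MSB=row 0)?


Formula: ((b XOR d) AND ((NOT d IMPLIES c) OR (d XOR NOT d))) over a, b, c, d, e (32 rows)
Evaluate each row (bits = a,b,c,d,e, MSB first):
  row 0 [00000]: ((0 XOR 0) AND ((NOT 0 IMPLIES 0) OR (0 XOR NOT 0))) -> 0
  row 1 [00001]: ((0 XOR 0) AND ((NOT 0 IMPLIES 0) OR (0 XOR NOT 0))) -> 0
  row 2 [00010]: ((0 XOR 1) AND ((NOT 1 IMPLIES 0) OR (1 XOR NOT 1))) -> 1
  row 3 [00011]: ((0 XOR 1) AND ((NOT 1 IMPLIES 0) OR (1 XOR NOT 1))) -> 1
  row 4 [00100]: ((0 XOR 0) AND ((NOT 0 IMPLIES 1) OR (0 XOR NOT 0))) -> 0
  row 5 [00101]: ((0 XOR 0) AND ((NOT 0 IMPLIES 1) OR (0 XOR NOT 0))) -> 0
  row 6 [00110]: ((0 XOR 1) AND ((NOT 1 IMPLIES 1) OR (1 XOR NOT 1))) -> 1
  row 7 [00111]: ((0 XOR 1) AND ((NOT 1 IMPLIES 1) OR (1 XOR NOT 1))) -> 1
  row 8 [01000]: ((1 XOR 0) AND ((NOT 0 IMPLIES 0) OR (0 XOR NOT 0))) -> 1
  row 9 [01001]: ((1 XOR 0) AND ((NOT 0 IMPLIES 0) OR (0 XOR NOT 0))) -> 1
  row 10 [01010]: ((1 XOR 1) AND ((NOT 1 IMPLIES 0) OR (1 XOR NOT 1))) -> 0
  row 11 [01011]: ((1 XOR 1) AND ((NOT 1 IMPLIES 0) OR (1 XOR NOT 1))) -> 0
  row 12 [01100]: ((1 XOR 0) AND ((NOT 0 IMPLIES 1) OR (0 XOR NOT 0))) -> 1
  row 13 [01101]: ((1 XOR 0) AND ((NOT 0 IMPLIES 1) OR (0 XOR NOT 0))) -> 1
  row 14 [01110]: ((1 XOR 1) AND ((NOT 1 IMPLIES 1) OR (1 XOR NOT 1))) -> 0
  row 15 [01111]: ((1 XOR 1) AND ((NOT 1 IMPLIES 1) OR (1 XOR NOT 1))) -> 0
  row 16 [10000]: ((0 XOR 0) AND ((NOT 0 IMPLIES 0) OR (0 XOR NOT 0))) -> 0
  row 17 [10001]: ((0 XOR 0) AND ((NOT 0 IMPLIES 0) OR (0 XOR NOT 0))) -> 0
  row 18 [10010]: ((0 XOR 1) AND ((NOT 1 IMPLIES 0) OR (1 XOR NOT 1))) -> 1
  row 19 [10011]: ((0 XOR 1) AND ((NOT 1 IMPLIES 0) OR (1 XOR NOT 1))) -> 1
  row 20 [10100]: ((0 XOR 0) AND ((NOT 0 IMPLIES 1) OR (0 XOR NOT 0))) -> 0
  row 21 [10101]: ((0 XOR 0) AND ((NOT 0 IMPLIES 1) OR (0 XOR NOT 0))) -> 0
  row 22 [10110]: ((0 XOR 1) AND ((NOT 1 IMPLIES 1) OR (1 XOR NOT 1))) -> 1
  row 23 [10111]: ((0 XOR 1) AND ((NOT 1 IMPLIES 1) OR (1 XOR NOT 1))) -> 1
  row 24 [11000]: ((1 XOR 0) AND ((NOT 0 IMPLIES 0) OR (0 XOR NOT 0))) -> 1
  row 25 [11001]: ((1 XOR 0) AND ((NOT 0 IMPLIES 0) OR (0 XOR NOT 0))) -> 1
  row 26 [11010]: ((1 XOR 1) AND ((NOT 1 IMPLIES 0) OR (1 XOR NOT 1))) -> 0
  row 27 [11011]: ((1 XOR 1) AND ((NOT 1 IMPLIES 0) OR (1 XOR NOT 1))) -> 0
  row 28 [11100]: ((1 XOR 0) AND ((NOT 0 IMPLIES 1) OR (0 XOR NOT 0))) -> 1
  row 29 [11101]: ((1 XOR 0) AND ((NOT 0 IMPLIES 1) OR (0 XOR NOT 0))) -> 1
  row 30 [11110]: ((1 XOR 1) AND ((NOT 1 IMPLIES 1) OR (1 XOR NOT 1))) -> 0
  row 31 [11111]: ((1 XOR 1) AND ((NOT 1 IMPLIES 1) OR (1 XOR NOT 1))) -> 0
Full result column, 4 rows per line (a,b,c fixed per line; d,e runs 00..11 left to right):
  rows 0-3 [a,b,c=000]: 0011  = hex 3
  rows 4-7 [a,b,c=001]: 0011  = hex 3
  rows 8-11 [a,b,c=010]: 1100  = hex C
  rows 12-15 [a,b,c=011]: 1100  = hex C
  rows 16-19 [a,b,c=100]: 0011  = hex 3
  rows 20-23 [a,b,c=101]: 0011  = hex 3
  rows 24-27 [a,b,c=110]: 1100  = hex C
  rows 28-31 [a,b,c=111]: 1100  = hex C
Output column (row 0 .. row 31) = 00110011110011000011001111001100
Output column grouped in 4s = 0011 0011 1100 1100 0011 0011 1100 1100 = 0x33CC33CC
Convert to decimal digit by digit (value = value*16 + digit):
  3 -> 3
  3*16 + 3 = 51
  51*16 + 12 (C) = 828
  828*16 + 12 (C) = 13260
  13260*16 + 3 = 212163
  212163*16 + 3 = 3394611
  3394611*16 + 12 (C) = 54313788
  54313788*16 + 12 (C) = 869020620
Decimal = 869020620

869020620


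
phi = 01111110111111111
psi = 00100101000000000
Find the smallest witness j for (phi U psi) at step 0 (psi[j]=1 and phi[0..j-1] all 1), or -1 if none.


(phi U psi) at 0: need smallest j with psi[j]=1 and phi[i]=1 for all i in [0,j).
Scan from step 0:
  step 0: phi=0 -> phi-prefix broken from here
  step 2: psi=1 but phi already failed -> not a witness
  step 5: psi=1 but phi already failed -> not a witness
  step 7: psi=1 but phi already failed -> not a witness
  end of trace: no witness -> -1
Witness step = -1

-1


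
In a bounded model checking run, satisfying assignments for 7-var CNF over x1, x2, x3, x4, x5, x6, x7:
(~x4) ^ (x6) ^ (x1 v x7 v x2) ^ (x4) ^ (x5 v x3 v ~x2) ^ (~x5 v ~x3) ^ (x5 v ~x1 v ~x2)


CNF with 7 clauses over 7 vars (128 assignments).
An assignment satisfies CNF iff every clause has >=1 true literal.
Check each row (bits = x1,x2,x3,x4,x5,x6,x7; clause T/F shown):
  row 0 [0000000]: clauses=TFFFTTT -> 0
  row 1 [0000001]: clauses=TFTFTTT -> 0
  row 2 [0000010]: clauses=TTFFTTT -> 0
  row 3 [0000011]: clauses=TTTFTTT -> 0
  row 4 [0000100]: clauses=TFFFTTT -> 0
  (every remaining row is evaluated the same way; all 128 results are listed next)
Full result column, 8 rows per line (x1,x2,x3,x4 fixed per line; x5,x6,x7 runs 000..111 left to right):
  rows 0-7 [x1,x2,x3,x4=0000]: 00000000  (ones: 0)
  rows 8-15 [x1,x2,x3,x4=0001]: 00000000  (ones: 0)
  rows 16-23 [x1,x2,x3,x4=0010]: 00000000  (ones: 0)
  rows 24-31 [x1,x2,x3,x4=0011]: 00000000  (ones: 0)
  rows 32-39 [x1,x2,x3,x4=0100]: 00000000  (ones: 0)
  rows 40-47 [x1,x2,x3,x4=0101]: 00000000  (ones: 0)
  rows 48-55 [x1,x2,x3,x4=0110]: 00000000  (ones: 0)
  rows 56-63 [x1,x2,x3,x4=0111]: 00000000  (ones: 0)
  rows 64-71 [x1,x2,x3,x4=1000]: 00000000  (ones: 0)
  rows 72-79 [x1,x2,x3,x4=1001]: 00000000  (ones: 0)
  rows 80-87 [x1,x2,x3,x4=1010]: 00000000  (ones: 0)
  rows 88-95 [x1,x2,x3,x4=1011]: 00000000  (ones: 0)
  rows 96-103 [x1,x2,x3,x4=1100]: 00000000  (ones: 0)
  rows 104-111 [x1,x2,x3,x4=1101]: 00000000  (ones: 0)
  rows 112-119 [x1,x2,x3,x4=1110]: 00000000  (ones: 0)
  rows 120-127 [x1,x2,x3,x4=1111]: 00000000  (ones: 0)
Satisfying assignments = 0+0+0+0+0+0+0+0+0+0+0+0+0+0+0+0 = 0

0


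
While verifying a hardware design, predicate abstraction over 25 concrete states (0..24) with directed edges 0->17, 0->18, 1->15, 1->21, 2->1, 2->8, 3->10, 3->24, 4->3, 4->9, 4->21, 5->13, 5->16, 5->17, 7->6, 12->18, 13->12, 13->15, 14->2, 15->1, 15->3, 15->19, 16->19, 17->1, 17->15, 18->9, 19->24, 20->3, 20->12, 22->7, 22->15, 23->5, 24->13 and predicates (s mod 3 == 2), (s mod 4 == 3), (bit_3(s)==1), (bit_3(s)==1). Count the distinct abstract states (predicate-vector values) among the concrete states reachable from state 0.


BFS from 0:
Concrete reachable: {0, 1, 3, 9, 10, 12, 13, 15, 17, 18, 19, 21, 24}
Abstract via predicates (s mod 3 == 2), (s mod 4 == 3), (bit_3(s)==1), (bit_3(s)==1):
  (0,0,0,0) <- {0, 1, 18, 21}
  (0,0,1,1) <- {9, 10, 12, 13, 24}
  (0,1,0,0) <- {3, 19}
  (0,1,1,1) <- {15}
  (1,0,0,0) <- {17}
Distinct abstract states = 5

5


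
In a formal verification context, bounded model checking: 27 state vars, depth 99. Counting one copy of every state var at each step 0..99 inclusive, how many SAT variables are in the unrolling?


BMC unrolls to depth k, creating one copy of each state var for steps 0..k.
Step count = 99 + 1 = 100 (steps 0 through 99)
Vars per step = 27
Total = 27 * 100 = 2700

2700


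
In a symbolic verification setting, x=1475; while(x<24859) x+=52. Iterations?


Step 1: x goes from 1475 toward 24859 by 52; the body runs while x<24859, so iterations = ceil((bound-start)/step)
Step 2: Distance=23384
Step 3: ceil(23384/52)=450

450


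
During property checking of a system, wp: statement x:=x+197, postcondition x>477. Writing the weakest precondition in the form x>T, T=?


Formula: wp(x:=E, P) = P[E/x] (substitute E for x in postcondition)
Step 1: Postcondition: x>477
Step 2: Substitute x+197 for x: x+197>477
Step 3: Solve for x: x > 477-197 = 280

280


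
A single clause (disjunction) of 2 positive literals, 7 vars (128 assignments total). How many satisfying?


Step 1: Total=2^7=128
Step 2: Unsat when all 2 false: 2^5=32
Step 3: Sat=128-32=96

96


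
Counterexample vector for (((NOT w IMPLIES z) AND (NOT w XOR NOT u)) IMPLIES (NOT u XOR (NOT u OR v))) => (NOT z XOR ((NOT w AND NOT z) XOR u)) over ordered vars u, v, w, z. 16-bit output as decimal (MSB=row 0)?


F1 = (((NOT w IMPLIES z) AND (NOT w XOR NOT u)) IMPLIES (NOT u XOR (NOT u OR v)))
F2 = (NOT z XOR ((NOT w AND NOT z) XOR u))
Counterexample to F1=>F2 is where F1=1 and F2=0.
Evaluate each row (bits = u,v,w,z, MSB first):
  row 0 [0000]: F1=1 F2=0 -> F1&~F2 -> 1
  row 1 [0001]: F1=1 F2=0 -> F1&~F2 -> 1
  row 2 [0010]: F1=0 F2=1 -> F1&~F2 -> 0
  row 3 [0011]: F1=0 F2=0 -> F1&~F2 -> 0
  row 4 [0100]: F1=1 F2=0 -> F1&~F2 -> 1
  row 5 [0101]: F1=1 F2=0 -> F1&~F2 -> 1
  row 6 [0110]: F1=0 F2=1 -> F1&~F2 -> 0
  row 7 [0111]: F1=0 F2=0 -> F1&~F2 -> 0
  row 8 [1000]: F1=1 F2=1 -> F1&~F2 -> 0
  row 9 [1001]: F1=0 F2=1 -> F1&~F2 -> 0
  row 10 [1010]: F1=1 F2=0 -> F1&~F2 -> 1
  row 11 [1011]: F1=1 F2=1 -> F1&~F2 -> 0
  row 12 [1100]: F1=1 F2=1 -> F1&~F2 -> 0
  row 13 [1101]: F1=1 F2=1 -> F1&~F2 -> 0
  row 14 [1110]: F1=1 F2=0 -> F1&~F2 -> 1
  row 15 [1111]: F1=1 F2=1 -> F1&~F2 -> 0
Full result column, 4 rows per line (u,v fixed per line; w,z runs 00..11 left to right):
  rows 0-3 [u,v=00]: 1100  = hex C
  rows 4-7 [u,v=01]: 1100  = hex C
  rows 8-11 [u,v=10]: 0010  = hex 2
  rows 12-15 [u,v=11]: 0010  = hex 2
Counterexample vector (row 0 .. row 15) = 1100110000100010
Output column grouped in 4s = 1100 1100 0010 0010 = 0xCC22
Convert to decimal digit by digit (value = value*16 + digit):
  C -> 12
  12*16 + 12 (C) = 204
  204*16 + 2 = 3266
  3266*16 + 2 = 52258
Decimal = 52258

52258


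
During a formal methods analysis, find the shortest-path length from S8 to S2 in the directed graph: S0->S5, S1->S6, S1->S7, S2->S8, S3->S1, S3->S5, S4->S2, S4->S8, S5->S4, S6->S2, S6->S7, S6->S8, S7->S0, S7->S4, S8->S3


BFS layer-by-layer from S8:
  dist 0: {S8}
  dist 1: {S3}
  dist 2: {S1, S5}
  dist 3: {S4, S6, S7}
  dist 4: {S0, S2}
  -> S2 reached at distance 4
Shortest path length = 4

4


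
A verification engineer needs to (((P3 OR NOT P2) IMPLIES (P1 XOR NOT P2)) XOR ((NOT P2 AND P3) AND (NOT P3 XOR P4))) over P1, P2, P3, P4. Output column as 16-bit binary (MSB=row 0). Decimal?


Formula: (((P3 OR NOT P2) IMPLIES (P1 XOR NOT P2)) XOR ((NOT P2 AND P3) AND (NOT P3 XOR P4))) over P1, P2, P3, P4 (16 rows)
Evaluate each row (bits = P1,P2,P3,P4, MSB first):
  row 0 [0000]: (((0 OR NOT 0) IMPLIES (0 XOR NOT 0)) XOR ((NOT 0 AND 0) AND (NOT 0 XOR 0))) -> 1
  row 1 [0001]: (((0 OR NOT 0) IMPLIES (0 XOR NOT 0)) XOR ((NOT 0 AND 0) AND (NOT 0 XOR 1))) -> 1
  row 2 [0010]: (((1 OR NOT 0) IMPLIES (0 XOR NOT 0)) XOR ((NOT 0 AND 1) AND (NOT 1 XOR 0))) -> 1
  row 3 [0011]: (((1 OR NOT 0) IMPLIES (0 XOR NOT 0)) XOR ((NOT 0 AND 1) AND (NOT 1 XOR 1))) -> 0
  row 4 [0100]: (((0 OR NOT 1) IMPLIES (0 XOR NOT 1)) XOR ((NOT 1 AND 0) AND (NOT 0 XOR 0))) -> 1
  row 5 [0101]: (((0 OR NOT 1) IMPLIES (0 XOR NOT 1)) XOR ((NOT 1 AND 0) AND (NOT 0 XOR 1))) -> 1
  row 6 [0110]: (((1 OR NOT 1) IMPLIES (0 XOR NOT 1)) XOR ((NOT 1 AND 1) AND (NOT 1 XOR 0))) -> 0
  row 7 [0111]: (((1 OR NOT 1) IMPLIES (0 XOR NOT 1)) XOR ((NOT 1 AND 1) AND (NOT 1 XOR 1))) -> 0
  row 8 [1000]: (((0 OR NOT 0) IMPLIES (1 XOR NOT 0)) XOR ((NOT 0 AND 0) AND (NOT 0 XOR 0))) -> 0
  row 9 [1001]: (((0 OR NOT 0) IMPLIES (1 XOR NOT 0)) XOR ((NOT 0 AND 0) AND (NOT 0 XOR 1))) -> 0
  row 10 [1010]: (((1 OR NOT 0) IMPLIES (1 XOR NOT 0)) XOR ((NOT 0 AND 1) AND (NOT 1 XOR 0))) -> 0
  row 11 [1011]: (((1 OR NOT 0) IMPLIES (1 XOR NOT 0)) XOR ((NOT 0 AND 1) AND (NOT 1 XOR 1))) -> 1
  row 12 [1100]: (((0 OR NOT 1) IMPLIES (1 XOR NOT 1)) XOR ((NOT 1 AND 0) AND (NOT 0 XOR 0))) -> 1
  row 13 [1101]: (((0 OR NOT 1) IMPLIES (1 XOR NOT 1)) XOR ((NOT 1 AND 0) AND (NOT 0 XOR 1))) -> 1
  row 14 [1110]: (((1 OR NOT 1) IMPLIES (1 XOR NOT 1)) XOR ((NOT 1 AND 1) AND (NOT 1 XOR 0))) -> 1
  row 15 [1111]: (((1 OR NOT 1) IMPLIES (1 XOR NOT 1)) XOR ((NOT 1 AND 1) AND (NOT 1 XOR 1))) -> 1
Full result column, 4 rows per line (P1,P2 fixed per line; P3,P4 runs 00..11 left to right):
  rows 0-3 [P1,P2=00]: 1110  = hex E
  rows 4-7 [P1,P2=01]: 1100  = hex C
  rows 8-11 [P1,P2=10]: 0001  = hex 1
  rows 12-15 [P1,P2=11]: 1111  = hex F
Output column (row 0 .. row 15) = 1110110000011111
Output column grouped in 4s = 1110 1100 0001 1111 = 0xEC1F
Convert to decimal digit by digit (value = value*16 + digit):
  E -> 14
  14*16 + 12 (C) = 236
  236*16 + 1 = 3777
  3777*16 + 15 (F) = 60447
Decimal = 60447

60447


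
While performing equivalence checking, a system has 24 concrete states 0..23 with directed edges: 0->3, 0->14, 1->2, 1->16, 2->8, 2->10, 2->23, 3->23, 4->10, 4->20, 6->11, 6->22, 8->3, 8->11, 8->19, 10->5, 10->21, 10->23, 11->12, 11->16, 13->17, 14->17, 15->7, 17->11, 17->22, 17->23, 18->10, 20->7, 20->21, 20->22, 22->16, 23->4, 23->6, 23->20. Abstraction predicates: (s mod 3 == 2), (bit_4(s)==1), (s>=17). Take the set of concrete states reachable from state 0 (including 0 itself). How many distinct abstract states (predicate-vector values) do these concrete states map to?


BFS from 0:
Concrete reachable: {0, 3, 4, 5, 6, 7, 10, 11, 12, 14, 16, 17, 20, 21, 22, 23}
Abstract via predicates (s mod 3 == 2), (bit_4(s)==1), (s>=17):
  (0,0,0) <- {0, 3, 4, 6, 7, 10, 12}
  (0,1,0) <- {16}
  (0,1,1) <- {21, 22}
  (1,0,0) <- {5, 11, 14}
  (1,1,1) <- {17, 20, 23}
Distinct abstract states = 5

5


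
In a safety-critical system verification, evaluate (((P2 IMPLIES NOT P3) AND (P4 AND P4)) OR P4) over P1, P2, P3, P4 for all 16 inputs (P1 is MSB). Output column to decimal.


Formula: (((P2 IMPLIES NOT P3) AND (P4 AND P4)) OR P4) over P1, P2, P3, P4 (16 rows)
Evaluate each row (bits = P1,P2,P3,P4, MSB first):
  row 0 [0000]: (((0 IMPLIES NOT 0) AND (0 AND 0)) OR 0) -> 0
  row 1 [0001]: (((0 IMPLIES NOT 0) AND (1 AND 1)) OR 1) -> 1
  row 2 [0010]: (((0 IMPLIES NOT 1) AND (0 AND 0)) OR 0) -> 0
  row 3 [0011]: (((0 IMPLIES NOT 1) AND (1 AND 1)) OR 1) -> 1
  row 4 [0100]: (((1 IMPLIES NOT 0) AND (0 AND 0)) OR 0) -> 0
  row 5 [0101]: (((1 IMPLIES NOT 0) AND (1 AND 1)) OR 1) -> 1
  row 6 [0110]: (((1 IMPLIES NOT 1) AND (0 AND 0)) OR 0) -> 0
  row 7 [0111]: (((1 IMPLIES NOT 1) AND (1 AND 1)) OR 1) -> 1
  row 8 [1000]: (((0 IMPLIES NOT 0) AND (0 AND 0)) OR 0) -> 0
  row 9 [1001]: (((0 IMPLIES NOT 0) AND (1 AND 1)) OR 1) -> 1
  row 10 [1010]: (((0 IMPLIES NOT 1) AND (0 AND 0)) OR 0) -> 0
  row 11 [1011]: (((0 IMPLIES NOT 1) AND (1 AND 1)) OR 1) -> 1
  row 12 [1100]: (((1 IMPLIES NOT 0) AND (0 AND 0)) OR 0) -> 0
  row 13 [1101]: (((1 IMPLIES NOT 0) AND (1 AND 1)) OR 1) -> 1
  row 14 [1110]: (((1 IMPLIES NOT 1) AND (0 AND 0)) OR 0) -> 0
  row 15 [1111]: (((1 IMPLIES NOT 1) AND (1 AND 1)) OR 1) -> 1
Full result column, 4 rows per line (P1,P2 fixed per line; P3,P4 runs 00..11 left to right):
  rows 0-3 [P1,P2=00]: 0101  = hex 5
  rows 4-7 [P1,P2=01]: 0101  = hex 5
  rows 8-11 [P1,P2=10]: 0101  = hex 5
  rows 12-15 [P1,P2=11]: 0101  = hex 5
Output column (row 0 .. row 15) = 0101010101010101
Output column grouped in 4s = 0101 0101 0101 0101 = 0x5555
Convert to decimal digit by digit (value = value*16 + digit):
  5 -> 5
  5*16 + 5 = 85
  85*16 + 5 = 1365
  1365*16 + 5 = 21845
Decimal = 21845

21845


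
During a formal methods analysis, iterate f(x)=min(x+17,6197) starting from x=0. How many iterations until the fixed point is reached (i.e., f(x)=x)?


Step 1: x=0, cap=6197, increment=17
Step 2: x grows by 17 each step until capped at 6197; fixed point is x=6197
Step 3: iterations = ceil(6197/17) = 365

365


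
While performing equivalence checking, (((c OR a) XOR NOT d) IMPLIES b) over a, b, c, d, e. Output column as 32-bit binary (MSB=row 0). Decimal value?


Formula: (((c OR a) XOR NOT d) IMPLIES b) over a, b, c, d, e (32 rows)
Evaluate each row (bits = a,b,c,d,e, MSB first):
  row 0 [00000]: (((0 OR 0) XOR NOT 0) IMPLIES 0) -> 0
  row 1 [00001]: (((0 OR 0) XOR NOT 0) IMPLIES 0) -> 0
  row 2 [00010]: (((0 OR 0) XOR NOT 1) IMPLIES 0) -> 1
  row 3 [00011]: (((0 OR 0) XOR NOT 1) IMPLIES 0) -> 1
  row 4 [00100]: (((1 OR 0) XOR NOT 0) IMPLIES 0) -> 1
  row 5 [00101]: (((1 OR 0) XOR NOT 0) IMPLIES 0) -> 1
  row 6 [00110]: (((1 OR 0) XOR NOT 1) IMPLIES 0) -> 0
  row 7 [00111]: (((1 OR 0) XOR NOT 1) IMPLIES 0) -> 0
  row 8 [01000]: (((0 OR 0) XOR NOT 0) IMPLIES 1) -> 1
  row 9 [01001]: (((0 OR 0) XOR NOT 0) IMPLIES 1) -> 1
  row 10 [01010]: (((0 OR 0) XOR NOT 1) IMPLIES 1) -> 1
  row 11 [01011]: (((0 OR 0) XOR NOT 1) IMPLIES 1) -> 1
  row 12 [01100]: (((1 OR 0) XOR NOT 0) IMPLIES 1) -> 1
  row 13 [01101]: (((1 OR 0) XOR NOT 0) IMPLIES 1) -> 1
  row 14 [01110]: (((1 OR 0) XOR NOT 1) IMPLIES 1) -> 1
  row 15 [01111]: (((1 OR 0) XOR NOT 1) IMPLIES 1) -> 1
  row 16 [10000]: (((0 OR 1) XOR NOT 0) IMPLIES 0) -> 1
  row 17 [10001]: (((0 OR 1) XOR NOT 0) IMPLIES 0) -> 1
  row 18 [10010]: (((0 OR 1) XOR NOT 1) IMPLIES 0) -> 0
  row 19 [10011]: (((0 OR 1) XOR NOT 1) IMPLIES 0) -> 0
  row 20 [10100]: (((1 OR 1) XOR NOT 0) IMPLIES 0) -> 1
  row 21 [10101]: (((1 OR 1) XOR NOT 0) IMPLIES 0) -> 1
  row 22 [10110]: (((1 OR 1) XOR NOT 1) IMPLIES 0) -> 0
  row 23 [10111]: (((1 OR 1) XOR NOT 1) IMPLIES 0) -> 0
  row 24 [11000]: (((0 OR 1) XOR NOT 0) IMPLIES 1) -> 1
  row 25 [11001]: (((0 OR 1) XOR NOT 0) IMPLIES 1) -> 1
  row 26 [11010]: (((0 OR 1) XOR NOT 1) IMPLIES 1) -> 1
  row 27 [11011]: (((0 OR 1) XOR NOT 1) IMPLIES 1) -> 1
  row 28 [11100]: (((1 OR 1) XOR NOT 0) IMPLIES 1) -> 1
  row 29 [11101]: (((1 OR 1) XOR NOT 0) IMPLIES 1) -> 1
  row 30 [11110]: (((1 OR 1) XOR NOT 1) IMPLIES 1) -> 1
  row 31 [11111]: (((1 OR 1) XOR NOT 1) IMPLIES 1) -> 1
Full result column, 4 rows per line (a,b,c fixed per line; d,e runs 00..11 left to right):
  rows 0-3 [a,b,c=000]: 0011  = hex 3
  rows 4-7 [a,b,c=001]: 1100  = hex C
  rows 8-11 [a,b,c=010]: 1111  = hex F
  rows 12-15 [a,b,c=011]: 1111  = hex F
  rows 16-19 [a,b,c=100]: 1100  = hex C
  rows 20-23 [a,b,c=101]: 1100  = hex C
  rows 24-27 [a,b,c=110]: 1111  = hex F
  rows 28-31 [a,b,c=111]: 1111  = hex F
Output column (row 0 .. row 31) = 00111100111111111100110011111111
Output column grouped in 4s = 0011 1100 1111 1111 1100 1100 1111 1111 = 0x3CFFCCFF
Convert to decimal digit by digit (value = value*16 + digit):
  3 -> 3
  3*16 + 12 (C) = 60
  60*16 + 15 (F) = 975
  975*16 + 15 (F) = 15615
  15615*16 + 12 (C) = 249852
  249852*16 + 12 (C) = 3997644
  3997644*16 + 15 (F) = 63962319
  63962319*16 + 15 (F) = 1023397119
Decimal = 1023397119

1023397119


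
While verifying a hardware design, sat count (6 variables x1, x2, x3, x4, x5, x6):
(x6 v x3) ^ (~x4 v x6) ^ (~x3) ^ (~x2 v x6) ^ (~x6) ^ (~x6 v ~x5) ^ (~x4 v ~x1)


CNF with 7 clauses over 6 vars (64 assignments).
An assignment satisfies CNF iff every clause has >=1 true literal.
Check each row (bits = x1,x2,x3,x4,x5,x6; clause T/F shown):
  row 0 [000000]: clauses=FTTTTTT -> 0
  row 1 [000001]: clauses=TTTTFTT -> 0
  row 2 [000010]: clauses=FTTTTTT -> 0
  row 3 [000011]: clauses=TTTTFFT -> 0
  row 4 [000100]: clauses=FFTTTTT -> 0
  (every remaining row is evaluated the same way; all 64 results are listed next)
Full result column, 8 rows per line (x1,x2,x3 fixed per line; x4,x5,x6 runs 000..111 left to right):
  rows 0-7 [x1,x2,x3=000]: 00000000  (ones: 0)
  rows 8-15 [x1,x2,x3=001]: 00000000  (ones: 0)
  rows 16-23 [x1,x2,x3=010]: 00000000  (ones: 0)
  rows 24-31 [x1,x2,x3=011]: 00000000  (ones: 0)
  rows 32-39 [x1,x2,x3=100]: 00000000  (ones: 0)
  rows 40-47 [x1,x2,x3=101]: 00000000  (ones: 0)
  rows 48-55 [x1,x2,x3=110]: 00000000  (ones: 0)
  rows 56-63 [x1,x2,x3=111]: 00000000  (ones: 0)
Satisfying assignments = 0+0+0+0+0+0+0+0 = 0

0


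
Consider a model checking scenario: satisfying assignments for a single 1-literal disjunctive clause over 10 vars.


Step 1: Total=2^10=1024
Step 2: Unsat when all 1 false: 2^9=512
Step 3: Sat=1024-512=512

512


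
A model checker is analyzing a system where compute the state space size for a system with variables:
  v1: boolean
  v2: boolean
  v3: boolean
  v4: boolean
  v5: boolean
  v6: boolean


State space = product of domain sizes of all variables.
Domain sizes:
  v1 (boolean): 2
  v2 (boolean): 2
  v3 (boolean): 2
  v4 (boolean): 2
  v5 (boolean): 2
  v6 (boolean): 2
Product = 2 * 2 * 2 * 2 * 2 * 2 = 64

64


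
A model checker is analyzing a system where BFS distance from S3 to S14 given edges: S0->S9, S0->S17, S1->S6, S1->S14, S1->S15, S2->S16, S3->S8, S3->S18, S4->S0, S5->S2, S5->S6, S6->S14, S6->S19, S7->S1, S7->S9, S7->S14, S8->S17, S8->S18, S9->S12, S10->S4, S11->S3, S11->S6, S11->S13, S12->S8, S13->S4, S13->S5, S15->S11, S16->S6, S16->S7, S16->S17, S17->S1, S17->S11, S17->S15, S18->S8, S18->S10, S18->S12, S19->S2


BFS layer-by-layer from S3:
  dist 0: {S3}
  dist 1: {S8, S18}
  dist 2: {S10, S12, S17}
  dist 3: {S1, S4, S11, S15}
  dist 4: {S0, S6, S13, S14}
  -> S14 reached at distance 4
Shortest path length = 4

4


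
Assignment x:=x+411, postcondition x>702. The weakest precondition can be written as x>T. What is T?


Formula: wp(x:=E, P) = P[E/x] (substitute E for x in postcondition)
Step 1: Postcondition: x>702
Step 2: Substitute x+411 for x: x+411>702
Step 3: Solve for x: x > 702-411 = 291

291


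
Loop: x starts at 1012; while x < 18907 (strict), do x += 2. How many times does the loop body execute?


Step 1: x goes from 1012 toward 18907 by 2; the body runs while x<18907, so iterations = ceil((bound-start)/step)
Step 2: Distance=17895
Step 3: ceil(17895/2)=8948

8948


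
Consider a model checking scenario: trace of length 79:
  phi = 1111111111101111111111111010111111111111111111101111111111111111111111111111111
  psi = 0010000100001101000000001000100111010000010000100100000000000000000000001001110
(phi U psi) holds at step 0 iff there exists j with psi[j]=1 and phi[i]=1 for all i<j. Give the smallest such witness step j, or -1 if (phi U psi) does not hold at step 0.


(phi U psi) at 0: need smallest j with psi[j]=1 and phi[i]=1 for all i in [0,j).
Scan from step 0:
  step 0: phi=1, psi=0 -> continue
  step 1: phi=1, psi=0 -> continue
  step 2: psi=1 and phi held for [0,2) -> witness found
Witness step = 2

2


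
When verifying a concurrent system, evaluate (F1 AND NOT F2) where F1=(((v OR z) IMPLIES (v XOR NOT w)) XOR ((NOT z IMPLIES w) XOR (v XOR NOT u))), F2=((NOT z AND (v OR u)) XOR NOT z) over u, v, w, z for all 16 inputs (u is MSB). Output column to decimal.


F1 = (((v OR z) IMPLIES (v XOR NOT w)) XOR ((NOT z IMPLIES w) XOR (v XOR NOT u)))
F2 = ((NOT z AND (v OR u)) XOR NOT z)
Counterexample to F1=>F2 is where F1=1 and F2=0.
Evaluate each row (bits = u,v,w,z, MSB first):
  row 0 [0000]: F1=0 F2=1 -> F1&~F2 -> 0
  row 1 [0001]: F1=1 F2=0 -> F1&~F2 -> 1
  row 2 [0010]: F1=1 F2=1 -> F1&~F2 -> 0
  row 3 [0011]: F1=0 F2=0 -> F1&~F2 -> 0
  row 4 [0100]: F1=0 F2=0 -> F1&~F2 -> 0
  row 5 [0101]: F1=1 F2=0 -> F1&~F2 -> 1
  row 6 [0110]: F1=0 F2=0 -> F1&~F2 -> 0
  row 7 [0111]: F1=0 F2=0 -> F1&~F2 -> 0
  row 8 [1000]: F1=1 F2=0 -> F1&~F2 -> 1
  row 9 [1001]: F1=0 F2=0 -> F1&~F2 -> 0
  row 10 [1010]: F1=0 F2=0 -> F1&~F2 -> 0
  row 11 [1011]: F1=1 F2=0 -> F1&~F2 -> 1
  row 12 [1100]: F1=1 F2=0 -> F1&~F2 -> 1
  row 13 [1101]: F1=0 F2=0 -> F1&~F2 -> 0
  row 14 [1110]: F1=1 F2=0 -> F1&~F2 -> 1
  row 15 [1111]: F1=1 F2=0 -> F1&~F2 -> 1
Full result column, 4 rows per line (u,v fixed per line; w,z runs 00..11 left to right):
  rows 0-3 [u,v=00]: 0100  = hex 4
  rows 4-7 [u,v=01]: 0100  = hex 4
  rows 8-11 [u,v=10]: 1001  = hex 9
  rows 12-15 [u,v=11]: 1011  = hex B
Counterexample vector (row 0 .. row 15) = 0100010010011011
Output column grouped in 4s = 0100 0100 1001 1011 = 0x449B
Convert to decimal digit by digit (value = value*16 + digit):
  4 -> 4
  4*16 + 4 = 68
  68*16 + 9 = 1097
  1097*16 + 11 (B) = 17563
Decimal = 17563

17563


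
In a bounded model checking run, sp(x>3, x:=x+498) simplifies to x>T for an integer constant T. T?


Formula: sp(P, x:=E) = exists old_x. (x = E[old_x/x]) AND P[old_x/x] (old_x is the value of x before the assignment; eliminate old_x by solving x = E[old_x/x] for old_x)
Step 1: Precondition P: x>3, i.e. old_x > 3
Step 2: Assignment gives x = old_x + 498, so old_x = x - 498
Step 3: Substitute into P: x - 498 > 3
Step 4: Simplify: x > 3+498 = 501

501
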